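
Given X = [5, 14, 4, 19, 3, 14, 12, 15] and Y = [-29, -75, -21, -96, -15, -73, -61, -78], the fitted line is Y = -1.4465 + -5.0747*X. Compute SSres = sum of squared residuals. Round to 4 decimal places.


Predicted values from Y = -1.4465 + -5.0747*X.
Residuals: [-2.1800, -2.5077, 0.7453, 1.8658, 1.6706, -0.5077, 1.3429, -0.4330].
SSres = 20.1172.

20.1172


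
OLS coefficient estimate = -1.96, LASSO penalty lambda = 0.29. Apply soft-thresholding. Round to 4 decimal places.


|beta_OLS| = 1.96.
lambda = 0.29.
Since |beta| > lambda, coefficient = sign(beta)*(|beta| - lambda) = -1.6700.
Result = -1.6700.

-1.6700


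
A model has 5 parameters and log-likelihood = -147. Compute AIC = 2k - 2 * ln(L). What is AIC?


AIC = 2k - 2*loglik = 2(5) - 2(-147).
= 10 + 294 = 304.

304


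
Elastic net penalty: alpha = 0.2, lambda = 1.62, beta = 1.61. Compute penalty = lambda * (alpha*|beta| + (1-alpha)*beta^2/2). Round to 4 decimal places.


alpha * |beta| = 0.2 * 1.61 = 0.3220.
(1-alpha) * beta^2/2 = 0.8 * 2.5921/2 = 1.0368.
Total = 1.62 * (0.3220 + 1.0368) = 2.2013.

2.2013


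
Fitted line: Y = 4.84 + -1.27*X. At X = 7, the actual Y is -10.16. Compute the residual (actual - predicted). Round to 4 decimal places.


Fitted value at X = 7 is yhat = 4.84 + -1.27*7 = -4.0500.
Residual = -10.16 - -4.0500 = -6.1100.

-6.1100


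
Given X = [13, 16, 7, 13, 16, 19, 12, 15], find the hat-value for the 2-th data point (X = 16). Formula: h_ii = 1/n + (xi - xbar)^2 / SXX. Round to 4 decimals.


n = 8, xbar = 13.8750.
SXX = sum((xi - xbar)^2) = 88.8750.
h = 1/8 + (16 - 13.8750)^2 / 88.8750 = 0.1758.

0.1758


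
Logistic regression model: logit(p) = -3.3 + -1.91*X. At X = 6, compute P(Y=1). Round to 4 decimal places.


Compute z = -3.3 + (-1.91)(6) = -14.7600.
exp(-z) = 2571500.1435.
P = 1/(1 + 2571500.1435) = 0.0000.

0.0000


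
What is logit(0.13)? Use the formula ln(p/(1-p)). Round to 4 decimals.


The odds are p/(1-p) = 0.13 / 0.87 = 0.1494.
logit(p) = ln(0.1494) = -1.9010.

-1.9010


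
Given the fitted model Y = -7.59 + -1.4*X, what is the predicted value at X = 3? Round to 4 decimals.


Plug X = 3 into Y = -7.59 + -1.4*X:
Y = -7.59 + -4.2000 = -11.7900.

-11.7900


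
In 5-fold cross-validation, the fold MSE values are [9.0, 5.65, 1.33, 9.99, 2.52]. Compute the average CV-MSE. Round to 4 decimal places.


Sum of fold MSEs = 28.4900.
Average = 28.4900 / 5 = 5.6980.

5.6980


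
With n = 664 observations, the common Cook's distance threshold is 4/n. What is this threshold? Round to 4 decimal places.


Using the rule of thumb:
Threshold = 4 / 664 = 0.0060.

0.0060


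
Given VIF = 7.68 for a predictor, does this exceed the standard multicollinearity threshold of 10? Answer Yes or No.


Compare VIF = 7.68 to the threshold of 10.
7.68 < 10, so the answer is No.

No


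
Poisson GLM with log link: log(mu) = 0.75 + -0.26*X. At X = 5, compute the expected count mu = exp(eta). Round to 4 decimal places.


Compute eta = 0.75 + -0.26 * 5 = -0.5500.
Apply inverse link: mu = e^-0.5500 = 0.5769.

0.5769


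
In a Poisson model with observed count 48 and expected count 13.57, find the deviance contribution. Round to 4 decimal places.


y/mu = 48/13.57 = 3.537214 (approx.), and ln(48/13.57) = 1.263340.
y * ln(y/mu) = 48 * 1.263340 = 60.640320.
y - mu = 34.43.
D = 2 * (60.640320 - 34.43) = 52.420640, which rounds to 52.4206.

52.4206


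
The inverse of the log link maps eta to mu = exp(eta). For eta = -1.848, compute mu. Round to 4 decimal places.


The inverse log link gives:
mu = exp(-1.848) = 0.1576.

0.1576


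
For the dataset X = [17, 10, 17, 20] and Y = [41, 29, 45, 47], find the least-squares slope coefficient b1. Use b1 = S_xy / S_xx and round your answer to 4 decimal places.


The sample means are xbar = 16.0000 and ybar = 40.5000.
Compute S_xx = 54.0000 and S_xy = 100.0000.
Slope b1 = S_xy / S_xx = 100.0000 / 54.0000 = 1.8519.

1.8519


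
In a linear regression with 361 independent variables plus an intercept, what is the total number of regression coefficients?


Each predictor gets one coefficient, plus one intercept.
Total parameters = 361 + 1 = 362.

362


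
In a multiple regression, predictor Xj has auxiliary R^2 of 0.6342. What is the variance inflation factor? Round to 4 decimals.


Denominator: 1 - 0.6342 = 0.3658.
VIF = 1 / 0.3658 = 2.7337.

2.7337


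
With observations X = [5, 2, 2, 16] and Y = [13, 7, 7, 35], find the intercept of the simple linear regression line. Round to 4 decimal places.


First find the slope: b1 = 2.0000.
Means: xbar = 6.2500, ybar = 15.5000.
b0 = ybar - b1 * xbar = 15.5000 - 2.0000 * 6.2500 = 3.0000.

3.0000


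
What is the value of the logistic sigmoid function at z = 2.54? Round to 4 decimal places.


exp(-2.5400) = 0.0789.
1 + exp(-z) = 1.0789.
sigmoid = 1/1.0789 = 0.9269.

0.9269


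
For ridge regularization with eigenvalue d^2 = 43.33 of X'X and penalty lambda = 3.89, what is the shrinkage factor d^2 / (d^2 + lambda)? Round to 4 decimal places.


d^2 + lambda = 43.33 + 3.89 = 47.2200.
Shrinkage factor = 43.33/47.2200 = 0.9176.

0.9176


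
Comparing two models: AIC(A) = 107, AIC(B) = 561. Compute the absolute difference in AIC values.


|AIC_A - AIC_B| = |107 - 561| = 454.
Model A is preferred (lower AIC).

454


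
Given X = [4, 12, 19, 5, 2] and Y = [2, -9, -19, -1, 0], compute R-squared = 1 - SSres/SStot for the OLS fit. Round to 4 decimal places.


Fit the OLS line: b0 = 4.7890, b1 = -1.2130.
SSres = 11.0548.
SStot = 301.2000.
R^2 = 1 - 11.0548/301.2000 = 0.9633.

0.9633


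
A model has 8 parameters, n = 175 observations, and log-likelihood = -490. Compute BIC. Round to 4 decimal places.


k * ln(n) = 8 * ln(175) = 8 * 5.164786 = 41.318288.
-2 * loglik = -2 * (-490) = 980.
BIC = 41.318288 + 980 = 1021.318288, which rounds to 1021.3183.

1021.3183


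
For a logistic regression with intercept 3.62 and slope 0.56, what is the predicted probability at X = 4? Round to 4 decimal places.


z = 3.62 + 0.56 * 4 = 5.8600.
Sigmoid: P = 1 / (1 + exp(-5.8600)) = 0.9972.

0.9972


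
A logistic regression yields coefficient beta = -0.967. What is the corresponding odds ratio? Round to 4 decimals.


Odds ratio = exp(beta) = exp(-0.967).
= 0.3802.

0.3802


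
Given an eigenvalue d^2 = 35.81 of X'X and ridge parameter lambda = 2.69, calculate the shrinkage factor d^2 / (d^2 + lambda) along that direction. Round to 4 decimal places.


Denominator = d^2 + lambda = 35.81 + 2.69 = 38.5000.
Shrinkage = 35.81 / 38.5000 = 0.9301.

0.9301


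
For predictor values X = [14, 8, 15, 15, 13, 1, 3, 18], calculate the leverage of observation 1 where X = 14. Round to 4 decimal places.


Compute xbar = 10.8750 with n = 8 observations.
SXX = 266.8750.
Leverage = 1/8 + (14 - 10.8750)^2/266.8750 = 0.1616.

0.1616


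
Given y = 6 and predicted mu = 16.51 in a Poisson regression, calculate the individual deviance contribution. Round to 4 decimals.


Compute y*ln(y/mu) = 6*ln(6/16.51) = 6*-1.012207 = -6.073242.
y - mu = -10.51.
D = 2*(-6.073242 - (-10.51)) = 8.873516, which rounds to 8.8735.

8.8735


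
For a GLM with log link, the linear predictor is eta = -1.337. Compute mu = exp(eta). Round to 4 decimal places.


mu = exp(eta) = exp(-1.337).
= 0.2626.

0.2626


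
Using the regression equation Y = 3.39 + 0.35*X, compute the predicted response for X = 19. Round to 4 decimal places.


Plug X = 19 into Y = 3.39 + 0.35*X:
Y = 3.39 + 6.6500 = 10.0400.

10.0400


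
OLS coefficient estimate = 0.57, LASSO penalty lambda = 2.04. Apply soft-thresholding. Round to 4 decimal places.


|beta_OLS| = 0.57.
lambda = 2.04.
Since |beta| <= lambda, the coefficient is set to 0.
Result = 0.0000.

0.0000


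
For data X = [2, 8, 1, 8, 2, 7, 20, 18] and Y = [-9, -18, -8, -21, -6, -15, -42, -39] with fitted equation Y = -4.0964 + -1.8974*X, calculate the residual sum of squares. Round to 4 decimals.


Predicted values from Y = -4.0964 + -1.8974*X.
Residuals: [-1.1088, 1.2756, -2.0062, -1.7244, 1.8912, 2.3782, 0.0444, -0.7504].
SSres = 19.6525.

19.6525


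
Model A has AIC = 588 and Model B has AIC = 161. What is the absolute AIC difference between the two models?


Compute |588 - 161| = 427.
Model B has the smaller AIC.

427


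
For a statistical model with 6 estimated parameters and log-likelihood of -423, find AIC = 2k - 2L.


AIC = 2k - 2*loglik = 2(6) - 2(-423).
= 12 + 846 = 858.

858


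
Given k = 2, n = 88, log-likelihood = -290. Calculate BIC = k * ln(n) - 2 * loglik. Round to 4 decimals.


Compute k*ln(n) = 2*ln(88) = 2*4.477337 = 8.954674.
Then -2*loglik = 580.
BIC = 8.954674 + 580 = 588.954674, which rounds to 588.9547.

588.9547


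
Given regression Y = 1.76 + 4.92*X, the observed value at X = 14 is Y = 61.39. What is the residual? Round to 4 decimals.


Predicted = 1.76 + 4.92 * 14 = 70.6400.
Residual = 61.39 - 70.6400 = -9.2500.

-9.2500


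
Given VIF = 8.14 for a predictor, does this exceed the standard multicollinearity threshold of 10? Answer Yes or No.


Compare VIF = 8.14 to the threshold of 10.
8.14 < 10, so the answer is No.

No


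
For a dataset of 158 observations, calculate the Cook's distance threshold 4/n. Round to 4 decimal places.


Cook's distance cutoff = 4/n = 4/158.
= 0.0253.

0.0253


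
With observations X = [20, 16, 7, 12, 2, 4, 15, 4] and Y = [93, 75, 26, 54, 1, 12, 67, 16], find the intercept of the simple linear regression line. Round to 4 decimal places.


Compute b1 = 5.0613 from the OLS formula.
With xbar = 10.0000 and ybar = 43.0000, the intercept is:
b0 = 43.0000 - 5.0613 * 10.0000 = -7.6129.

-7.6129


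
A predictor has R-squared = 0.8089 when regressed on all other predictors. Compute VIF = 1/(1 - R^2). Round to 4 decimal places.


VIF = 1 / (1 - 0.8089).
= 1 / 0.1911 = 5.2329.

5.2329


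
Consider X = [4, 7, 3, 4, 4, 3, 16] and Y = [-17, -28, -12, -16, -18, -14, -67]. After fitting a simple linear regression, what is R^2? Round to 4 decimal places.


After computing the OLS fit (b0=-0.2860, b1=-4.1463):
SSres = 6.0568, SStot = 2255.7143.
R^2 = 1 - 6.0568/2255.7143 = 0.9973.

0.9973


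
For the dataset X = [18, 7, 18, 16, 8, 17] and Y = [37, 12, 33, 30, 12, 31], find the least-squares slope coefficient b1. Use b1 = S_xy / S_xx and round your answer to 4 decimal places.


First compute the means: xbar = 14.0000, ybar = 25.8333.
Then S_xx = sum((xi - xbar)^2) = 130.0000.
S_xy = sum((xi - xbar)(yi - ybar)) = 277.0000.
b1 = S_xy / S_xx = 277.0000 / 130.0000 = 2.1308.

2.1308


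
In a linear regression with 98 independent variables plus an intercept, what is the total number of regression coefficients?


Total coefficients = number of predictors + 1 (for the intercept).
= 98 + 1 = 99.

99


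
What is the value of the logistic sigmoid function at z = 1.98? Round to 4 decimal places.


Compute exp(-1.9800) = 0.1381.
Sigmoid = 1 / (1 + 0.1381) = 1 / 1.1381 = 0.8787.

0.8787


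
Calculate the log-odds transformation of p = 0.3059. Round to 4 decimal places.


The odds are p/(1-p) = 0.3059 / 0.6941 = 0.4407.
logit(p) = ln(0.4407) = -0.8194.

-0.8194


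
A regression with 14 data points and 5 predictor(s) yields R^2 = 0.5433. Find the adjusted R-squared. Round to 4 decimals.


Using the formula:
(1 - 0.5433) = 0.4567.
Multiply by 13/8: 0.4567 * 13 = 5.9371, then 5.9371 / 8 = 0.7421.
Adj R^2 = 1 - 0.7421 = 0.2579.

0.2579


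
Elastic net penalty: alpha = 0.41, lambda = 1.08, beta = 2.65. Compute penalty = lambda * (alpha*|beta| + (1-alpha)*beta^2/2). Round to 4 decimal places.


alpha * |beta| = 0.41 * 2.65 = 1.0865.
(1-alpha) * beta^2/2 = 0.59 * 7.0225/2 = 2.0716.
Total = 1.08 * (1.0865 + 2.0716) = 3.4108.

3.4108


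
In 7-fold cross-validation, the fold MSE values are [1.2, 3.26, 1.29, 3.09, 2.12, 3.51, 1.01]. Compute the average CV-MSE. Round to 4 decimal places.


Sum of fold MSEs = 15.4800.
Average = 15.4800 / 7 = 2.2114.

2.2114


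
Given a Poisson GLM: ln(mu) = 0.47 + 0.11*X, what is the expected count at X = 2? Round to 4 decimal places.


Linear predictor: eta = 0.47 + (0.11)(2) = 0.6900.
Expected count: mu = exp(0.6900) = 1.9937.

1.9937


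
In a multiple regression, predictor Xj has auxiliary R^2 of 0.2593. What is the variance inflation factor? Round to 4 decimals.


Denominator: 1 - 0.2593 = 0.7407.
VIF = 1 / 0.7407 = 1.3501.

1.3501


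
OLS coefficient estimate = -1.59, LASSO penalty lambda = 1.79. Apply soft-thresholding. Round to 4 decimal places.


|beta_OLS| = 1.59.
lambda = 1.79.
Since |beta| <= lambda, the coefficient is set to 0.
Result = 0.0000.

0.0000


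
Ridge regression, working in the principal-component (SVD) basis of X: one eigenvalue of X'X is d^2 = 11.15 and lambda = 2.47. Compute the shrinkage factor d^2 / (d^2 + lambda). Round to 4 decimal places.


d^2 + lambda = 11.15 + 2.47 = 13.6200.
Shrinkage factor = 11.15/13.6200 = 0.8186.

0.8186


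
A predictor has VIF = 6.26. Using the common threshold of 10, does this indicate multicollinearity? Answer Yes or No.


The threshold is 10.
VIF = 6.26 is < 10.
Multicollinearity indication: No.

No


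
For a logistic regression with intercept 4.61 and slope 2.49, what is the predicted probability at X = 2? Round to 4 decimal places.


z = 4.61 + 2.49 * 2 = 9.5900.
Sigmoid: P = 1 / (1 + exp(-9.5900)) = 0.9999.

0.9999


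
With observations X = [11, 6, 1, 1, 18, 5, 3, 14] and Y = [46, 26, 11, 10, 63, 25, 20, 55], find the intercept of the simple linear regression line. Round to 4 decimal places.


Compute b1 = 3.1813 from the OLS formula.
With xbar = 7.3750 and ybar = 32.0000, the intercept is:
b0 = 32.0000 - 3.1813 * 7.3750 = 8.5380.

8.5380


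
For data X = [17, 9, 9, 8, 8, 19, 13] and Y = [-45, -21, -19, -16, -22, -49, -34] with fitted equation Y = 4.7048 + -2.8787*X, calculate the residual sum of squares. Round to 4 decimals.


For each point, residual = actual - predicted.
Residuals: [-0.7669, 0.2035, 2.2035, 2.3248, -3.6752, 0.9905, -1.2817].
Sum of squared residuals = 27.0206.

27.0206


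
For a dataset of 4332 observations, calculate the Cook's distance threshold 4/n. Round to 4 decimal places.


Cook's distance cutoff = 4/n = 4/4332.
= 0.0009.

0.0009


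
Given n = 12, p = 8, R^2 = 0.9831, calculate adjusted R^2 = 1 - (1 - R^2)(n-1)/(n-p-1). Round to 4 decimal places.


Adjusted R^2 = 1 - (1 - R^2) * (n-1)/(n-p-1).
(1 - R^2) = 0.0169.
(n-1)/(n-p-1) = 11/3.
(1 - R^2) * (n-1) = 0.0169 * 11 = 0.1859.
Divide by (n-p-1): 0.1859 / 3 = 0.0620.
Adj R^2 = 1 - 0.0620 = 0.9380.

0.9380


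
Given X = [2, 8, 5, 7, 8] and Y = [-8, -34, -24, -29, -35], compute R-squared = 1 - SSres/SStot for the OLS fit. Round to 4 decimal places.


The fitted line is Y = -0.3846 + -4.2692*X.
SSres = 8.1154, SStot = 482.0000.
R^2 = 1 - SSres/SStot = 0.9832.

0.9832


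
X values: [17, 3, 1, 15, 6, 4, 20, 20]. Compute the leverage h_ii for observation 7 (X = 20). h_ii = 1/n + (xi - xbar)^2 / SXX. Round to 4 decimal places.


n = 8, xbar = 10.7500.
SXX = sum((xi - xbar)^2) = 451.5000.
h = 1/8 + (20 - 10.7500)^2 / 451.5000 = 0.3145.

0.3145


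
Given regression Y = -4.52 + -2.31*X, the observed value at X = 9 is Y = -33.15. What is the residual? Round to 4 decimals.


Fitted value at X = 9 is yhat = -4.52 + -2.31*9 = -25.3100.
Residual = -33.15 - -25.3100 = -7.8400.

-7.8400


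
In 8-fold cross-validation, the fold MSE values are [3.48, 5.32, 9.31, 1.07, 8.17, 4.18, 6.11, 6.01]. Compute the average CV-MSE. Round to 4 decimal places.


Sum of fold MSEs = 43.6500.
Average = 43.6500 / 8 = 5.4563.

5.4563


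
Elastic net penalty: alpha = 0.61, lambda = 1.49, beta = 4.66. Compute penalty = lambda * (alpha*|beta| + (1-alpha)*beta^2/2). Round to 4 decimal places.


alpha * |beta| = 0.61 * 4.66 = 2.8426.
(1-alpha) * beta^2/2 = 0.39 * 21.7156/2 = 4.2345.
Total = 1.49 * (2.8426 + 4.2345) = 10.5449.

10.5449


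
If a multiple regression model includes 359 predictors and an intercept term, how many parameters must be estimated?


Total coefficients = number of predictors + 1 (for the intercept).
= 359 + 1 = 360.

360


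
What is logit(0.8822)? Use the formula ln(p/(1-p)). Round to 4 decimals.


Compute the odds: 0.8822/0.1178 = 7.4890.
Take the natural log: ln(7.4890) = 2.0134.

2.0134


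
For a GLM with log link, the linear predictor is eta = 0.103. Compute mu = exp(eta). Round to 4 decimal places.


The inverse log link gives:
mu = exp(0.103) = 1.1085.

1.1085


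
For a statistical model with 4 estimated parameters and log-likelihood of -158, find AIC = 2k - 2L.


AIC = 2*4 - 2*(-158).
= 8 + 316 = 324.

324


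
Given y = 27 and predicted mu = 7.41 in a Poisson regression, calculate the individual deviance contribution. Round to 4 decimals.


y/mu = 27/7.41 = 3.643725 (approx.), and ln(27/7.41) = 1.293006.
y * ln(y/mu) = 27 * 1.293006 = 34.911162.
y - mu = 19.59.
D = 2 * (34.911162 - 19.59) = 30.642324, which rounds to 30.6423.

30.6423


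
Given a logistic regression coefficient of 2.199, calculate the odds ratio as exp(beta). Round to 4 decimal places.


The odds ratio is computed as:
OR = e^(2.199) = 9.0160.

9.0160


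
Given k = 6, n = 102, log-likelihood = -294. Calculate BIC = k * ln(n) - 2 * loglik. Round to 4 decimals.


Compute k*ln(n) = 6*ln(102) = 6*4.624973 = 27.749838.
Then -2*loglik = 588.
BIC = 27.749838 + 588 = 615.749838, which rounds to 615.7498.

615.7498


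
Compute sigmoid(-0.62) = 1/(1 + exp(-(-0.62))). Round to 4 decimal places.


Compute exp(0.6200) = 1.8589.
Sigmoid = 1 / (1 + 1.8589) = 1 / 2.8589 = 0.3498.

0.3498


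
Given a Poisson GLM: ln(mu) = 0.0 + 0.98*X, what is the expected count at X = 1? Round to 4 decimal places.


Compute eta = 0.0 + 0.98 * 1 = 0.9800.
Apply inverse link: mu = e^0.9800 = 2.6645.

2.6645


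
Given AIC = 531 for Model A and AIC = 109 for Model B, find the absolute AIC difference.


Absolute difference = |531 - 109| = 422.
The model with lower AIC (B) is preferred.

422


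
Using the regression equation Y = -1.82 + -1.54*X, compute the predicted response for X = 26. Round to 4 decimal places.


Substitute X = 26 into the equation:
Y = -1.82 + -1.54 * 26 = -1.82 + -40.0400 = -41.8600.

-41.8600


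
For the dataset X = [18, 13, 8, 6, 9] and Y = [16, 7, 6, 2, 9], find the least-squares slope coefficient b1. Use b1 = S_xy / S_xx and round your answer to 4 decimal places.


First compute the means: xbar = 10.8000, ybar = 8.0000.
Then S_xx = sum((xi - xbar)^2) = 90.8000.
S_xy = sum((xi - xbar)(yi - ybar)) = 88.0000.
b1 = S_xy / S_xx = 88.0000 / 90.8000 = 0.9692.

0.9692


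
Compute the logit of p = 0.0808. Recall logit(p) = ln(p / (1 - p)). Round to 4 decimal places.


The odds are p/(1-p) = 0.0808 / 0.9192 = 0.0879.
logit(p) = ln(0.0879) = -2.4315.

-2.4315


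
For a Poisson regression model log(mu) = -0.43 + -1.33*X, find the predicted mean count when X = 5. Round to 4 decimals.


Linear predictor: eta = -0.43 + (-1.33)(5) = -7.0800.
Expected count: mu = exp(-7.0800) = 0.0008.

0.0008


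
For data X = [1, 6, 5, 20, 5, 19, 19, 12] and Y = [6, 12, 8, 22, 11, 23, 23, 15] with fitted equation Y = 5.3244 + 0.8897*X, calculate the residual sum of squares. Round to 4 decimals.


For each point, residual = actual - predicted.
Residuals: [-0.2141, 1.3374, -1.7729, -1.1184, 1.2271, 0.7713, 0.7713, -1.0008].
Sum of squared residuals = 9.9257.

9.9257


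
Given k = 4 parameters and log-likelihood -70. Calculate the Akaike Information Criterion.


AIC = 2*4 - 2*(-70).
= 8 + 140 = 148.

148


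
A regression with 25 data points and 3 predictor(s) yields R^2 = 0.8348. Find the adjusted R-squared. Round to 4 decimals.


Adjusted R^2 = 1 - (1 - R^2) * (n-1)/(n-p-1).
(1 - R^2) = 0.1652.
(n-1)/(n-p-1) = 24/21.
(1 - R^2) * (n-1) = 0.1652 * 24 = 3.9648.
Divide by (n-p-1): 3.9648 / 21 = 0.1888.
Adj R^2 = 1 - 0.1888 = 0.8112.

0.8112


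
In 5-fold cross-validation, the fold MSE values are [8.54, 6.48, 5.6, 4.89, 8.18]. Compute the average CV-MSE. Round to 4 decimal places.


Add all fold MSEs: 33.6900.
Divide by k = 5: 33.6900/5 = 6.7380.

6.7380


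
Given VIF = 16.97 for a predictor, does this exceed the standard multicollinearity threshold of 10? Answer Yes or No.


Check: VIF = 16.97 vs threshold = 10.
Since 16.97 >= 10, the answer is Yes.

Yes


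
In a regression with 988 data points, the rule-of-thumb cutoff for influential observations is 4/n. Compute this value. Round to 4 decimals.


The threshold is 4/n.
4/988 = 0.0040.

0.0040


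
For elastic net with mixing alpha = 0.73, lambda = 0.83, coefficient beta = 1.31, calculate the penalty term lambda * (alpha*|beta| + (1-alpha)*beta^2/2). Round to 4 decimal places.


Compute:
L1 = 0.73 * 1.31 = 0.9563.
L2 = 0.27 * 1.31^2 / 2 = 0.2317.
Penalty = 0.83 * (0.9563 + 0.2317) = 0.9860.

0.9860


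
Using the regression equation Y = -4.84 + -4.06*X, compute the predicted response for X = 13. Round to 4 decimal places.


Predicted value:
Y = -4.84 + (-4.06)(13) = -4.84 + -52.7800 = -57.6200.

-57.6200


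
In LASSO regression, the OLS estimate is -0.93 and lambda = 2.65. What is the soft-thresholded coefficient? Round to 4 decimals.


|beta_OLS| = 0.93.
lambda = 2.65.
Since |beta| <= lambda, the coefficient is set to 0.
Result = 0.0000.

0.0000


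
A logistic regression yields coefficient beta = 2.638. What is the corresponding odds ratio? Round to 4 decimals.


Odds ratio = exp(beta) = exp(2.638).
= 13.9852.

13.9852


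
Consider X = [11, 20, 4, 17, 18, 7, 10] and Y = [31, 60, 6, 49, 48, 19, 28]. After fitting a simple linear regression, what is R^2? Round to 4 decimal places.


Fit the OLS line: b0 = -4.3740, b1 = 3.1220.
SSres = 27.6142.
SStot = 2149.7143.
R^2 = 1 - 27.6142/2149.7143 = 0.9872.

0.9872


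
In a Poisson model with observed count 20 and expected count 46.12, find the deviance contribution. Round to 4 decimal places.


First: ln(20/46.12) = -0.835514.
Then: 20 * -0.835514 = -16.710280.
y - mu = 20 - 46.12 = -26.12.
D = 2(-16.710280 - -26.12) = 18.819440, which rounds to 18.8194.

18.8194


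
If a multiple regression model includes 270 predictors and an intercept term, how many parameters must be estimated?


Total coefficients = number of predictors + 1 (for the intercept).
= 270 + 1 = 271.

271


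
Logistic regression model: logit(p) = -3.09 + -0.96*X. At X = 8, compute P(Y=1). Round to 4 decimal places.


z = -3.09 + -0.96 * 8 = -10.7700.
Sigmoid: P = 1 / (1 + exp(10.7700)) = 0.0000.

0.0000


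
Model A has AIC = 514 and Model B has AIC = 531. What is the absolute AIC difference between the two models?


Absolute difference = |514 - 531| = 17.
The model with lower AIC (A) is preferred.

17


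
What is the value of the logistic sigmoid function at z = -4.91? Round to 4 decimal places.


First, exp(4.9100) = 135.6394.
Then sigma(z) = 1/(1 + 135.6394) = 0.0073.

0.0073


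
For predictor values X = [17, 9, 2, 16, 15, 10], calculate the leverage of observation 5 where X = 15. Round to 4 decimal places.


Mean of X: xbar = 11.5000.
SXX = 161.5000.
For X = 15: h = 1/6 + (15 - 11.5000)^2/161.5000 = 0.2425.

0.2425


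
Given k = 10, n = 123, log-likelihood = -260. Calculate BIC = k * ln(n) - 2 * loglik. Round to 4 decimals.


ln(123) = 4.812184.
k * ln(n) = 10 * 4.812184 = 48.121840.
-2L = 520.
BIC = 48.121840 + 520 = 568.121840, which rounds to 568.1218.

568.1218


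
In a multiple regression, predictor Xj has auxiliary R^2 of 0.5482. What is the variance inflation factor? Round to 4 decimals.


Denominator: 1 - 0.5482 = 0.4518.
VIF = 1 / 0.4518 = 2.2134.

2.2134


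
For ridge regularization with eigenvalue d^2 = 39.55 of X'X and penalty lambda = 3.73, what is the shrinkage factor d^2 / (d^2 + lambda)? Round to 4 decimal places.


Compute the denominator: 39.55 + 3.73 = 43.2800.
Shrinkage factor = 39.55 / 43.2800 = 0.9138.

0.9138


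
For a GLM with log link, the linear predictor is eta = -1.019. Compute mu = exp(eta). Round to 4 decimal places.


The inverse log link gives:
mu = exp(-1.019) = 0.3610.

0.3610


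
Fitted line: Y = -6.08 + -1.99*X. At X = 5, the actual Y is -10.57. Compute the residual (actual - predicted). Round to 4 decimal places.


Compute yhat = -6.08 + (-1.99)(5) = -16.0300.
Residual = actual - predicted = -10.57 - -16.0300 = 5.4600.

5.4600


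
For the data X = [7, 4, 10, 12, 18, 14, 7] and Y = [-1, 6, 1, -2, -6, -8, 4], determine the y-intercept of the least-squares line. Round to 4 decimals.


Compute b1 = -0.9262 from the OLS formula.
With xbar = 10.2857 and ybar = -0.8571, the intercept is:
b0 = -0.8571 - -0.9262 * 10.2857 = 8.6694.

8.6694


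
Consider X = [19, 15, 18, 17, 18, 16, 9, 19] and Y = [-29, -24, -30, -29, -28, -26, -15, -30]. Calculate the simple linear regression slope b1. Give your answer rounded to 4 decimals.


The sample means are xbar = 16.3750 and ybar = -26.3750.
Compute S_xx = 75.8750 and S_xy = -113.8750.
Slope b1 = S_xy / S_xx = -113.8750 / 75.8750 = -1.5008.

-1.5008


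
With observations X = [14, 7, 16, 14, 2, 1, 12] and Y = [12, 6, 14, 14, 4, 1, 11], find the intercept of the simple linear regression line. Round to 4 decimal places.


Compute b1 = 0.8333 from the OLS formula.
With xbar = 9.4286 and ybar = 8.8571, the intercept is:
b0 = 8.8571 - 0.8333 * 9.4286 = 1.0000.

1.0000


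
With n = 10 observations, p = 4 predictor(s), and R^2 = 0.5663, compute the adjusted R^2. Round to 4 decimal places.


Using the formula:
(1 - 0.5663) = 0.4337.
Multiply by 9/5: 0.4337 * 9 = 3.9033, then 3.9033 / 5 = 0.7807.
Adj R^2 = 1 - 0.7807 = 0.2193.

0.2193


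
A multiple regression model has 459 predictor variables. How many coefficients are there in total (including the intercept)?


Total coefficients = number of predictors + 1 (for the intercept).
= 459 + 1 = 460.

460


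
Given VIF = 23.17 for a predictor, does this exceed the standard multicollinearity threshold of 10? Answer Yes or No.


The threshold is 10.
VIF = 23.17 is >= 10.
Multicollinearity indication: Yes.

Yes


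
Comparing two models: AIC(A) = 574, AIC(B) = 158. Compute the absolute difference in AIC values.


|AIC_A - AIC_B| = |574 - 158| = 416.
Model B is preferred (lower AIC).

416


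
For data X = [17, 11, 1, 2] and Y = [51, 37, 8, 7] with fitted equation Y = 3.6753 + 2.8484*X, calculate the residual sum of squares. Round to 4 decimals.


For each point, residual = actual - predicted.
Residuals: [-1.0981, 1.9923, 1.4763, -2.3721].
Sum of squared residuals = 12.9814.

12.9814


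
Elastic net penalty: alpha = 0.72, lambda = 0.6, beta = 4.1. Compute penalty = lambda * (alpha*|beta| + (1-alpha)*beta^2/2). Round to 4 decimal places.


L1 component = 0.72 * |4.1| = 2.9520.
L2 component = 0.28 * 4.1^2 / 2 = 2.3534.
Penalty = 0.6 * (2.9520 + 2.3534) = 0.6 * 5.3054 = 3.1832.

3.1832


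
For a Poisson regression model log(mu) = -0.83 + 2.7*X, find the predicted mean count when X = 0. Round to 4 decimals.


Compute eta = -0.83 + 2.7 * 0 = -0.8300.
Apply inverse link: mu = e^-0.8300 = 0.4360.

0.4360


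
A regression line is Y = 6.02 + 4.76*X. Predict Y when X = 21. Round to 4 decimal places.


Plug X = 21 into Y = 6.02 + 4.76*X:
Y = 6.02 + 99.9600 = 105.9800.

105.9800


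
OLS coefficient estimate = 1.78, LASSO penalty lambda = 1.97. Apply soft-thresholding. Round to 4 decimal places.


Absolute value: |1.78| = 1.78.
Compare to lambda = 1.97.
Since |beta| <= lambda, the coefficient is set to 0.

0.0000


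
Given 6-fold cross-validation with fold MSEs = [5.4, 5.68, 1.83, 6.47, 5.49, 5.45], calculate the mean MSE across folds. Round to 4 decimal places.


Sum of fold MSEs = 30.3200.
Average = 30.3200 / 6 = 5.0533.

5.0533


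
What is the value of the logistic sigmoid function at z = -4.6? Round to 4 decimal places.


exp(4.6000) = 99.4843.
1 + exp(-z) = 100.4843.
sigmoid = 1/100.4843 = 0.0100.

0.0100


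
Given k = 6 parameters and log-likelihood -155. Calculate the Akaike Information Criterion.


AIC = 2k - 2*loglik = 2(6) - 2(-155).
= 12 + 310 = 322.

322


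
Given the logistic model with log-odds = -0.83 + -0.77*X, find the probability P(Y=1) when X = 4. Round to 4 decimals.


z = -0.83 + -0.77 * 4 = -3.9100.
Sigmoid: P = 1 / (1 + exp(3.9100)) = 0.0196.

0.0196


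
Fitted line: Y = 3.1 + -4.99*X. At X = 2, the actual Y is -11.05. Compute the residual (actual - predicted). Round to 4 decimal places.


Compute yhat = 3.1 + (-4.99)(2) = -6.8800.
Residual = actual - predicted = -11.05 - -6.8800 = -4.1700.

-4.1700


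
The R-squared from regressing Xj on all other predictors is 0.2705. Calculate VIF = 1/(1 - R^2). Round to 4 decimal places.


Denominator: 1 - 0.2705 = 0.7295.
VIF = 1 / 0.7295 = 1.3708.

1.3708


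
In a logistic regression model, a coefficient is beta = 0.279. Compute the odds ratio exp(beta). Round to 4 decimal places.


The odds ratio is computed as:
OR = e^(0.279) = 1.3218.

1.3218


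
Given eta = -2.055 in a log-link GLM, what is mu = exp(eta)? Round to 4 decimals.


Apply the inverse link:
mu = e^-2.055 = 0.1281.

0.1281


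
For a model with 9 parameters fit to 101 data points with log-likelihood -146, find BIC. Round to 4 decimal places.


k * ln(n) = 9 * ln(101) = 9 * 4.615121 = 41.536089.
-2 * loglik = -2 * (-146) = 292.
BIC = 41.536089 + 292 = 333.536089, which rounds to 333.5361.

333.5361


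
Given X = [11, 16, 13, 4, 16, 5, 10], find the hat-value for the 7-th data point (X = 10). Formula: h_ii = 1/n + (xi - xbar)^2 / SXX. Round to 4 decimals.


Compute xbar = 10.7143 with n = 7 observations.
SXX = 139.4286.
Leverage = 1/7 + (10 - 10.7143)^2/139.4286 = 0.1465.

0.1465


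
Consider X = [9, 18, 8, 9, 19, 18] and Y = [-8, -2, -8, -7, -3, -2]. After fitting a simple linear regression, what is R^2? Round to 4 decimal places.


The fitted line is Y = -12.3463 + 0.5442*X.
SSres = 2.0989, SStot = 44.0000.
R^2 = 1 - SSres/SStot = 0.9523.

0.9523


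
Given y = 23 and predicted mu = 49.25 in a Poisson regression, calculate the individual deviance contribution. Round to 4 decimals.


Compute y*ln(y/mu) = 23*ln(23/49.25) = 23*-0.761415 = -17.512545.
y - mu = -26.25.
D = 2*(-17.512545 - (-26.25)) = 17.474910, which rounds to 17.4749.

17.4749


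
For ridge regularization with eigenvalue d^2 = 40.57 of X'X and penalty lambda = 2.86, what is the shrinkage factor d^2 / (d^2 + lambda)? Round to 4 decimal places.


Denominator = d^2 + lambda = 40.57 + 2.86 = 43.4300.
Shrinkage = 40.57 / 43.4300 = 0.9341.

0.9341


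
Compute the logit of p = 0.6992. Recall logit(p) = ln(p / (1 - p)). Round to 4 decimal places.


1 - p = 0.3008.
p/(1-p) = 2.3245.
logit = ln(2.3245) = 0.8435.

0.8435


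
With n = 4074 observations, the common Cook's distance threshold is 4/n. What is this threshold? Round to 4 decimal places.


Using the rule of thumb:
Threshold = 4 / 4074 = 0.0010.

0.0010


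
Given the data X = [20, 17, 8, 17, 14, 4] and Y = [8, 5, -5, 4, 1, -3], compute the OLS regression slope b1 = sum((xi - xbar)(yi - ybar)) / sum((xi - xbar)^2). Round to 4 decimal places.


Calculate xbar = 13.3333, ybar = 1.6667.
S_xx = 187.3333, S_xy = 141.6667.
Using b1 = S_xy / S_xx = 141.6667 / 187.3333, we get b1 = 0.7562.

0.7562


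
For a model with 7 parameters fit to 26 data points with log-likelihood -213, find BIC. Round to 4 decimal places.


k * ln(n) = 7 * ln(26) = 7 * 3.258097 = 22.806679.
-2 * loglik = -2 * (-213) = 426.
BIC = 22.806679 + 426 = 448.806679, which rounds to 448.8067.

448.8067


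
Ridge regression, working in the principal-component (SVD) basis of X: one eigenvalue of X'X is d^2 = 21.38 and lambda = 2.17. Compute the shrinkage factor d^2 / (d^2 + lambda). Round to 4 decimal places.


Compute the denominator: 21.38 + 2.17 = 23.5500.
Shrinkage factor = 21.38 / 23.5500 = 0.9079.

0.9079


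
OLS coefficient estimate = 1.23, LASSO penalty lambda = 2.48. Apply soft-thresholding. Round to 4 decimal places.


|beta_OLS| = 1.23.
lambda = 2.48.
Since |beta| <= lambda, the coefficient is set to 0.
Result = 0.0000.

0.0000


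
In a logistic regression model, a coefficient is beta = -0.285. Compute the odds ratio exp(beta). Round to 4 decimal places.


exp(-0.285) = 0.7520.
So the odds ratio is 0.7520.

0.7520


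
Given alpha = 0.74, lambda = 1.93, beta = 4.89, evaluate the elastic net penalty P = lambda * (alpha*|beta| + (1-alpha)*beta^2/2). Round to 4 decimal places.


L1 component = 0.74 * |4.89| = 3.6186.
L2 component = 0.26 * 4.89^2 / 2 = 3.1086.
Penalty = 1.93 * (3.6186 + 3.1086) = 1.93 * 6.7272 = 12.9834.

12.9834


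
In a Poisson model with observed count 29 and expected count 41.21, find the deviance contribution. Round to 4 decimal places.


y/mu = 29/41.21 = 0.703713 (approx.), and ln(29/41.21) = -0.351385.
y * ln(y/mu) = 29 * -0.351385 = -10.190165.
y - mu = -12.21.
D = 2 * (-10.190165 - -12.21) = 4.039670, which rounds to 4.0397.

4.0397


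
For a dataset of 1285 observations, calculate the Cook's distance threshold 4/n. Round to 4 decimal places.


The threshold is 4/n.
4/1285 = 0.0031.

0.0031


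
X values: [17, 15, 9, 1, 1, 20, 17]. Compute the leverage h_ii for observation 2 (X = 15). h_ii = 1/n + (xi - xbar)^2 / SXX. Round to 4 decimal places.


Compute xbar = 11.4286 with n = 7 observations.
SXX = 371.7143.
Leverage = 1/7 + (15 - 11.4286)^2/371.7143 = 0.1772.

0.1772


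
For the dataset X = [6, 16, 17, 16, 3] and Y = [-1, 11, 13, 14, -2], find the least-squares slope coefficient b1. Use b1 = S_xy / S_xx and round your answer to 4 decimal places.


The sample means are xbar = 11.6000 and ybar = 7.0000.
Compute S_xx = 173.2000 and S_xy = 203.0000.
Slope b1 = S_xy / S_xx = 203.0000 / 173.2000 = 1.1721.

1.1721


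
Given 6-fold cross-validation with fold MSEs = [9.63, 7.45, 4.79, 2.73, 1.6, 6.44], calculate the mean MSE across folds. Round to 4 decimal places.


Total MSE across folds = 32.6400.
CV-MSE = 32.6400/6 = 5.4400.

5.4400


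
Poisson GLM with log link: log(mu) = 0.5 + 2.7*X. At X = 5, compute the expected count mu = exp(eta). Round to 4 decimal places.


Linear predictor: eta = 0.5 + (2.7)(5) = 14.0000.
Expected count: mu = exp(14.0000) = 1202604.2842.

1202604.2842


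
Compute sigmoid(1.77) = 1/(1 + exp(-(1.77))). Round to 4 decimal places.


First, exp(-1.7700) = 0.1703.
Then sigma(z) = 1/(1 + 0.1703) = 0.8545.

0.8545


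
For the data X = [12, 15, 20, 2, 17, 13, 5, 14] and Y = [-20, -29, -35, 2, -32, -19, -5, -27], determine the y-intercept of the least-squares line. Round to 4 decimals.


Compute b1 = -2.1620 from the OLS formula.
With xbar = 12.2500 and ybar = -20.6250, the intercept is:
b0 = -20.6250 - -2.1620 * 12.2500 = 5.8598.

5.8598


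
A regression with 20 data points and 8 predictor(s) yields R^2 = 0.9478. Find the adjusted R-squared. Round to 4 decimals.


Adjusted R^2 = 1 - (1 - R^2) * (n-1)/(n-p-1).
(1 - R^2) = 0.0522.
(n-1)/(n-p-1) = 19/11.
(1 - R^2) * (n-1) = 0.0522 * 19 = 0.9918.
Divide by (n-p-1): 0.9918 / 11 = 0.0902.
Adj R^2 = 1 - 0.0902 = 0.9098.

0.9098


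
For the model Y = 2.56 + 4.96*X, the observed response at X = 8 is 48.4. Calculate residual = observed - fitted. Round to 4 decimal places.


Compute yhat = 2.56 + (4.96)(8) = 42.2400.
Residual = actual - predicted = 48.4 - 42.2400 = 6.1600.

6.1600


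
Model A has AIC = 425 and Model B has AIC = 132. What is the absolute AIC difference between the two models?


Compute |425 - 132| = 293.
Model B has the smaller AIC.

293


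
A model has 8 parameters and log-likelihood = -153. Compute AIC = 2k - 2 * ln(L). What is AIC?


Compute:
2k = 2*8 = 16.
-2*loglik = -2*(-153) = 306.
AIC = 16 + 306 = 322.

322


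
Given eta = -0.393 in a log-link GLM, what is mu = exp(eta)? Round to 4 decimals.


mu = exp(eta) = exp(-0.393).
= 0.6750.

0.6750


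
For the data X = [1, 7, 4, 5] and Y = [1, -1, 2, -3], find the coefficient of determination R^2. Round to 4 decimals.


After computing the OLS fit (b0=1.7333, b1=-0.4667):
SSres = 10.6667, SStot = 14.7500.
R^2 = 1 - 10.6667/14.7500 = 0.2768.

0.2768


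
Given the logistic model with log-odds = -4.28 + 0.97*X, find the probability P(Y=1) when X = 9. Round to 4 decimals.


Compute z = -4.28 + (0.97)(9) = 4.4500.
exp(-z) = 0.0117.
P = 1/(1 + 0.0117) = 0.9885.

0.9885


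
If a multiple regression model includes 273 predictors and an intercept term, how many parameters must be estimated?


Including the intercept, the model has 273 predictor coefficients + 1 intercept.
Total = 274.

274


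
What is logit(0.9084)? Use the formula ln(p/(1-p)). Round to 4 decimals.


1 - p = 0.0916.
p/(1-p) = 9.9170.
logit = ln(9.9170) = 2.2943.

2.2943


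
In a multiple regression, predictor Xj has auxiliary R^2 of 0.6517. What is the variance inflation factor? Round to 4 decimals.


Denominator: 1 - 0.6517 = 0.3483.
VIF = 1 / 0.3483 = 2.8711.

2.8711


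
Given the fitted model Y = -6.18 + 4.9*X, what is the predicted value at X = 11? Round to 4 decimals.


Plug X = 11 into Y = -6.18 + 4.9*X:
Y = -6.18 + 53.9000 = 47.7200.

47.7200


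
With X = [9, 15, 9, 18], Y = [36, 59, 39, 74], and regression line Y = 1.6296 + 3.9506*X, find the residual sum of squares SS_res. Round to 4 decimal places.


Predicted values from Y = 1.6296 + 3.9506*X.
Residuals: [-1.1850, -1.8886, 1.8150, 1.2596].
SSres = 9.8519.

9.8519


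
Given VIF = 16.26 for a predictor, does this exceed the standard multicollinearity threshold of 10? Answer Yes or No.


Check: VIF = 16.26 vs threshold = 10.
Since 16.26 >= 10, the answer is Yes.

Yes


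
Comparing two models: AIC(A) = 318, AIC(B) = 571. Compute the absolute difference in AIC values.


|AIC_A - AIC_B| = |318 - 571| = 253.
Model A is preferred (lower AIC).

253


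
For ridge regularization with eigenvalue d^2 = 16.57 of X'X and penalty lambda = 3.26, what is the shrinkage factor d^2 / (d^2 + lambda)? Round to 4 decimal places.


Compute the denominator: 16.57 + 3.26 = 19.8300.
Shrinkage factor = 16.57 / 19.8300 = 0.8356.

0.8356


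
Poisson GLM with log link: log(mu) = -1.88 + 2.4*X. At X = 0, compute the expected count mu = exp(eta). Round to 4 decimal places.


Linear predictor: eta = -1.88 + (2.4)(0) = -1.8800.
Expected count: mu = exp(-1.8800) = 0.1526.

0.1526


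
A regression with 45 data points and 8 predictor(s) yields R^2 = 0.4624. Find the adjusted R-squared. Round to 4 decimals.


Using the formula:
(1 - 0.4624) = 0.5376.
Multiply by 44/36: 0.5376 * 44 = 23.6544, then 23.6544 / 36 = 0.6571.
Adj R^2 = 1 - 0.6571 = 0.3429.

0.3429


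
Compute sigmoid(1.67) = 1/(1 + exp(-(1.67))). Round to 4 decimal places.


First, exp(-1.6700) = 0.1882.
Then sigma(z) = 1/(1 + 0.1882) = 0.8416.

0.8416


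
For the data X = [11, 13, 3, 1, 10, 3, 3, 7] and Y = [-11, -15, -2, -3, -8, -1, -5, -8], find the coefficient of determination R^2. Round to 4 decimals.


After computing the OLS fit (b0=-0.2837, b1=-0.9947):
SSres = 21.4960, SStot = 161.8750.
R^2 = 1 - 21.4960/161.8750 = 0.8672.

0.8672


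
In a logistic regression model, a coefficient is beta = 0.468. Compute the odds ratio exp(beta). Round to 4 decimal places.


exp(0.468) = 1.5968.
So the odds ratio is 1.5968.

1.5968


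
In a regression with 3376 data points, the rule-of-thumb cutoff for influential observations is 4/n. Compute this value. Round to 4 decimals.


The threshold is 4/n.
4/3376 = 0.0012.

0.0012
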